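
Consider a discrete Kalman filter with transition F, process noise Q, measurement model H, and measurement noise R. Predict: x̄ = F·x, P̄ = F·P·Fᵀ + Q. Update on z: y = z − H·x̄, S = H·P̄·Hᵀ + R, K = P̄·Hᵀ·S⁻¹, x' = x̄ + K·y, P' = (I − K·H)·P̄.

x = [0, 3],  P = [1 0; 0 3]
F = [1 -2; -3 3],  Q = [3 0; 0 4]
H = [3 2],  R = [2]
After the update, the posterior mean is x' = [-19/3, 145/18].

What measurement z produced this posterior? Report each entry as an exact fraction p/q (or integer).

z = [-3]

x̄ = F·x = [-6, 9]
P̄ = F·P·Fᵀ + Q = [16 -21; -21 40]
S = H·P̄·Hᵀ + R = [54]
K = P̄·Hᵀ·S⁻¹ = [1/9; 17/54]
x' − x̄ = [-1/3, -17/18] = K·y
y = (KᵀK)⁻¹·Kᵀ·(x' − x̄) = [-3]
z = y + H·x̄ = [-3] + [0] = [-3]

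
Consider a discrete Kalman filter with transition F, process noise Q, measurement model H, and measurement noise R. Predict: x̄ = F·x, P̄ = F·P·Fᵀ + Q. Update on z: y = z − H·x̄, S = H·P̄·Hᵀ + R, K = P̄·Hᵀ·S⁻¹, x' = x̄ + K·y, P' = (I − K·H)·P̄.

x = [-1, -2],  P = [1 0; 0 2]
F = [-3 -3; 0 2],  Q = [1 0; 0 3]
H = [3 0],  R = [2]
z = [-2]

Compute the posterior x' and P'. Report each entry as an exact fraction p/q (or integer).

x̄ = F·x = [9, -4]
P̄ = F·P·Fᵀ + Q = [28 -12; -12 11]
y = z − H·x̄ = [-29]
S = H·P̄·Hᵀ + R = [254]
K = P̄·Hᵀ·S⁻¹ = [42/127; -18/127]
x' = x̄ + K·y = [-75/127, 14/127]
P' = (I − K·H)·P̄ = [28/127 -12/127; -12/127 749/127]

x' = [-75/127, 14/127]
P' = [28/127 -12/127; -12/127 749/127]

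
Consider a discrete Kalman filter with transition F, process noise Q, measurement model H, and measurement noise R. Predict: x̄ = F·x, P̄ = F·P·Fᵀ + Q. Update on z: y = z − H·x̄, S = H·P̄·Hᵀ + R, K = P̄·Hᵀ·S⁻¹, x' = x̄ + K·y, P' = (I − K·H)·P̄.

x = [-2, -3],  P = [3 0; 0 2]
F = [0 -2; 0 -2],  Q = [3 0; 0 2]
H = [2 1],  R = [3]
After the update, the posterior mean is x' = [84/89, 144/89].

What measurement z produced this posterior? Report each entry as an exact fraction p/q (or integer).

z = [3]

x̄ = F·x = [6, 6]
P̄ = F·P·Fᵀ + Q = [11 8; 8 10]
S = H·P̄·Hᵀ + R = [89]
K = P̄·Hᵀ·S⁻¹ = [30/89; 26/89]
x' − x̄ = [-450/89, -390/89] = K·y
y = (KᵀK)⁻¹·Kᵀ·(x' − x̄) = [-15]
z = y + H·x̄ = [-15] + [18] = [3]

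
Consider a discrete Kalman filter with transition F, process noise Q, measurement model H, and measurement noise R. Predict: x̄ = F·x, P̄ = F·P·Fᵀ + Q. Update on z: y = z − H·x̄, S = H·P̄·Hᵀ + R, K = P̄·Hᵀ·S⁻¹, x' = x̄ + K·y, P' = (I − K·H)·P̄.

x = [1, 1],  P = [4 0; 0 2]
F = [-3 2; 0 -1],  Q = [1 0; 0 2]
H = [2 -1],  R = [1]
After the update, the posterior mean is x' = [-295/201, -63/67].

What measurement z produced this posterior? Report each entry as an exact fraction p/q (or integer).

x̄ = F·x = [-1, -1]
P̄ = F·P·Fᵀ + Q = [45 -4; -4 4]
S = H·P̄·Hᵀ + R = [201]
K = P̄·Hᵀ·S⁻¹ = [94/201; -4/67]
x' − x̄ = [-94/201, 4/67] = K·y
y = (KᵀK)⁻¹·Kᵀ·(x' − x̄) = [-1]
z = y + H·x̄ = [-1] + [-1] = [-2]

z = [-2]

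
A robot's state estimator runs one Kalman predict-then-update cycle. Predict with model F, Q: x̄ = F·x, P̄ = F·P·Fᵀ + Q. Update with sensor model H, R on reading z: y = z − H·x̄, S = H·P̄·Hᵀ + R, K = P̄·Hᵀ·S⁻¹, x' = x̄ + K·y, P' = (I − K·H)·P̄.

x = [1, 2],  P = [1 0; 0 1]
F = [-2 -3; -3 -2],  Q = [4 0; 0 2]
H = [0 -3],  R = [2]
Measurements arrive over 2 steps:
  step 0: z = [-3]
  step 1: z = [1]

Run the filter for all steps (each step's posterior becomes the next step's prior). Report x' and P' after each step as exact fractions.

step 0: x̄ = F·x = [-8, -7]
step 0: P̄ = F·P·Fᵀ + Q = [17 12; 12 15]
step 0: y = z − H·x̄ = [-24]
step 0: S = H·P̄·Hᵀ + R = [137]
step 0: K = P̄·Hᵀ·S⁻¹ = [-36/137; -45/137]
step 0: x' = x̄ + K·y = [-232/137, 121/137]
step 0: P' = (I − K·H)·P̄ = [1033/137 24/137; 24/137 30/137]
step 1: x̄ = F·x = [101/137, 454/137]
step 1: P̄ = F·P·Fᵀ + Q = [5238/137 6690/137; 6690/137 9979/137]
step 1: y = z − H·x̄ = [1499/137]
step 1: S = H·P̄·Hᵀ + R = [90085/137]
step 1: K = P̄·Hᵀ·S⁻¹ = [-4014/18017; -29937/90085]
step 1: x' = x̄ + K·y = [-30637/18017, -29029/90085]
step 1: P' = (I − K·H)·P̄ = [100818/18017 2676/18017; 2676/18017 19958/90085]

step 0: x' = [-232/137, 121/137], P' = [1033/137 24/137; 24/137 30/137]
step 1: x' = [-30637/18017, -29029/90085], P' = [100818/18017 2676/18017; 2676/18017 19958/90085]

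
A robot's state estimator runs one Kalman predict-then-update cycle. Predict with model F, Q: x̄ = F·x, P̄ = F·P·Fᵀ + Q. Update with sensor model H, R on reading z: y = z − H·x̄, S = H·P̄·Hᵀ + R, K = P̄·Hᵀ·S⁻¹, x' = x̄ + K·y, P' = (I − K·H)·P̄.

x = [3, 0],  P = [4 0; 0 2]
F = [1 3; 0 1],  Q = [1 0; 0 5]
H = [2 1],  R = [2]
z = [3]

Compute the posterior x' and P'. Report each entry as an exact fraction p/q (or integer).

x' = [219/125, -57/125]
P' = [171/125 -238/125; -238/125 514/125]

x̄ = F·x = [3, 0]
P̄ = F·P·Fᵀ + Q = [23 6; 6 7]
y = z − H·x̄ = [-3]
S = H·P̄·Hᵀ + R = [125]
K = P̄·Hᵀ·S⁻¹ = [52/125; 19/125]
x' = x̄ + K·y = [219/125, -57/125]
P' = (I − K·H)·P̄ = [171/125 -238/125; -238/125 514/125]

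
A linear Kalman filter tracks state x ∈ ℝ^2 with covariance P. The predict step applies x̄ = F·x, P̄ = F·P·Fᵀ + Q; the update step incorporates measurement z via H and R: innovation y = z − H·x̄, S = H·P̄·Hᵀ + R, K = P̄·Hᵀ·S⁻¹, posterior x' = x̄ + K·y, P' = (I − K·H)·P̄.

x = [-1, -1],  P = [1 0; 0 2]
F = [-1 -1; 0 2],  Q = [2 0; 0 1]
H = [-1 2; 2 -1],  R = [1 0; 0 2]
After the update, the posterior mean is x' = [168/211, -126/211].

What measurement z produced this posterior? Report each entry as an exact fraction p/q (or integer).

z = [-2, 2]

x̄ = F·x = [2, -2]
P̄ = F·P·Fᵀ + Q = [5 -4; -4 9]
S = H·P̄·Hᵀ + R = [58 -48; -48 47]
K = P̄·Hᵀ·S⁻¹ = [61/422 94/211; 109/211 35/211]
x' − x̄ = [-254/211, 296/211] = K·y
y = (KᵀK)⁻¹·Kᵀ·(x' − x̄) = [4, -4]
z = y + H·x̄ = [4, -4] + [-6, 6] = [-2, 2]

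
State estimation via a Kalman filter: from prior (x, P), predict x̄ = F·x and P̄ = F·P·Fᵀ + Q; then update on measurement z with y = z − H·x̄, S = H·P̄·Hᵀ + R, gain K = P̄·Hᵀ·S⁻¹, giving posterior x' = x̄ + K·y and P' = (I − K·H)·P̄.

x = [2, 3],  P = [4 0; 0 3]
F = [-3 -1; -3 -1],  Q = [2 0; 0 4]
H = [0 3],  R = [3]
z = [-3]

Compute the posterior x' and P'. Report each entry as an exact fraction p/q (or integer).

x̄ = F·x = [-9, -9]
P̄ = F·P·Fᵀ + Q = [41 39; 39 43]
y = z − H·x̄ = [24]
S = H·P̄·Hᵀ + R = [390]
K = P̄·Hᵀ·S⁻¹ = [3/10; 43/130]
x' = x̄ + K·y = [-9/5, -69/65]
P' = (I − K·H)·P̄ = [59/10 3/10; 3/10 43/130]

x' = [-9/5, -69/65]
P' = [59/10 3/10; 3/10 43/130]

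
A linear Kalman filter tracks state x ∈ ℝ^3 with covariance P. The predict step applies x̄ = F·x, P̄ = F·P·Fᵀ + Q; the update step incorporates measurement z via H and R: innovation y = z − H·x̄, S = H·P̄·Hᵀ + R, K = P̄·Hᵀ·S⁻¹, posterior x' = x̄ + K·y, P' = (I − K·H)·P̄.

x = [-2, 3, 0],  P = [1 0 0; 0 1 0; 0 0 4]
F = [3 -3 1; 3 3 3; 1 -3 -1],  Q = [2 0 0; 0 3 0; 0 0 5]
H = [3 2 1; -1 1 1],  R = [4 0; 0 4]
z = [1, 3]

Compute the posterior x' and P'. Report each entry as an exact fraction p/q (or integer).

x' = [-48561/15211, 141018/15211, -18202/2173]
P' = [23704/15211 -58656/15211 8344/2173; -58656/15211 200712/15211 -30636/2173; 8344/2173 -30636/2173 36492/2173]

x̄ = F·x = [-15, 3, -11]
P̄ = F·P·Fᵀ + Q = [24 12 8; 12 57 -18; 8 -18 19]
y = z − H·x̄ = [51, -4]
S = H·P̄·Hᵀ + R = [587 35; 35 28]
K = P̄·Hᵀ·S⁻¹ = [436/2173 -5988/15211; 393/2173 11229/15211; 63/2173 -622/2173]
x' = x̄ + K·y = [-48561/15211, 141018/15211, -18202/2173]
P' = (I − K·H)·P̄ = [23704/15211 -58656/15211 8344/2173; -58656/15211 200712/15211 -30636/2173; 8344/2173 -30636/2173 36492/2173]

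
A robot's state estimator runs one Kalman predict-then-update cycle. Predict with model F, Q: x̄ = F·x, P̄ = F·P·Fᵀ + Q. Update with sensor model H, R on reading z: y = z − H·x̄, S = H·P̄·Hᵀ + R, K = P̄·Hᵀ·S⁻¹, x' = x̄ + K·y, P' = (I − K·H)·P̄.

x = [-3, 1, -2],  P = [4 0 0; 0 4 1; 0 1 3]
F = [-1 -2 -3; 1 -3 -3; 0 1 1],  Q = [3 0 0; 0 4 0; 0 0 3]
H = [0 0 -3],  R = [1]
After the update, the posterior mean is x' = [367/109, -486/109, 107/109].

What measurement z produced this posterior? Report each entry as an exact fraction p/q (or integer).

x̄ = F·x = [7, 0, -1]
P̄ = F·P·Fᵀ + Q = [62 62 -22; 62 89 -27; -22 -27 12]
S = H·P̄·Hᵀ + R = [109]
K = P̄·Hᵀ·S⁻¹ = [66/109; 81/109; -36/109]
x' − x̄ = [-396/109, -486/109, 216/109] = K·y
y = (KᵀK)⁻¹·Kᵀ·(x' − x̄) = [-6]
z = y + H·x̄ = [-6] + [3] = [-3]

z = [-3]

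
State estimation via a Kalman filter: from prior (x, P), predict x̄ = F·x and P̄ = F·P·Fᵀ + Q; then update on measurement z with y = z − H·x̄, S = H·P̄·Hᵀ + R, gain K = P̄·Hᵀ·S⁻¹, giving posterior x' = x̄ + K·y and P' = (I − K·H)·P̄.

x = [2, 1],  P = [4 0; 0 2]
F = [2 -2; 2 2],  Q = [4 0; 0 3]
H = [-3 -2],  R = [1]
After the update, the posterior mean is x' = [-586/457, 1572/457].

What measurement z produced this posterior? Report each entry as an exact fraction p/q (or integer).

z = [-3]

x̄ = F·x = [2, 6]
P̄ = F·P·Fᵀ + Q = [28 8; 8 27]
S = H·P̄·Hᵀ + R = [457]
K = P̄·Hᵀ·S⁻¹ = [-100/457; -78/457]
x' − x̄ = [-1500/457, -1170/457] = K·y
y = (KᵀK)⁻¹·Kᵀ·(x' − x̄) = [15]
z = y + H·x̄ = [15] + [-18] = [-3]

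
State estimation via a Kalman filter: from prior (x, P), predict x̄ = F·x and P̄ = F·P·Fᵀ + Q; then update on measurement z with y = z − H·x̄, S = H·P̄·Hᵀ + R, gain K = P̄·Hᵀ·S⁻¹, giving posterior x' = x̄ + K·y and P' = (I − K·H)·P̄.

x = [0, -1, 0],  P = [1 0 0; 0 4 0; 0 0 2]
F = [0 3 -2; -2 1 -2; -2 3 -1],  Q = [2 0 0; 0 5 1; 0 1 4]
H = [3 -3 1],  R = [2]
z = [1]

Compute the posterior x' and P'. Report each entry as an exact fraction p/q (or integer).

x̄ = F·x = [-3, -1, -3]
P̄ = F·P·Fᵀ + Q = [46 20 40; 20 21 21; 40 21 46]
y = z − H·x̄ = [10]
S = H·P̄·Hᵀ + R = [405]
K = P̄·Hᵀ·S⁻¹ = [118/405; 2/45; 103/405]
x' = x̄ + K·y = [-7/81, -5/9, -37/81]
P' = (I − K·H)·P̄ = [4706/405 664/45 4046/405; 664/45 101/5 739/45; 4046/405 739/45 8021/405]

x' = [-7/81, -5/9, -37/81]
P' = [4706/405 664/45 4046/405; 664/45 101/5 739/45; 4046/405 739/45 8021/405]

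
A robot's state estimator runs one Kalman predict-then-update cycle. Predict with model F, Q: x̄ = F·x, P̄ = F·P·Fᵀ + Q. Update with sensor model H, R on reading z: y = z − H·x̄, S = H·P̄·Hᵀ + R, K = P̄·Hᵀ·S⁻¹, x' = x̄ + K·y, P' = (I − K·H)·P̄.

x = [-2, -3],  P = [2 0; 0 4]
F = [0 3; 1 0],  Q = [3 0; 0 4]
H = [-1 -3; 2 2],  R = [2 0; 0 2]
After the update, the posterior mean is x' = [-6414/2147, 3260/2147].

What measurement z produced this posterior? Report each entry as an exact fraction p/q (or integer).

z = [-2, -3]

x̄ = F·x = [-9, -2]
P̄ = F·P·Fᵀ + Q = [39 0; 0 6]
S = H·P̄·Hᵀ + R = [95 -114; -114 182]
K = P̄·Hᵀ·S⁻¹ = [897/2147 78/113; -954/2147 -24/113]
x' − x̄ = [12909/2147, 7554/2147] = K·y
y = (KᵀK)⁻¹·Kᵀ·(x' − x̄) = [-17, 19]
z = y + H·x̄ = [-17, 19] + [15, -22] = [-2, -3]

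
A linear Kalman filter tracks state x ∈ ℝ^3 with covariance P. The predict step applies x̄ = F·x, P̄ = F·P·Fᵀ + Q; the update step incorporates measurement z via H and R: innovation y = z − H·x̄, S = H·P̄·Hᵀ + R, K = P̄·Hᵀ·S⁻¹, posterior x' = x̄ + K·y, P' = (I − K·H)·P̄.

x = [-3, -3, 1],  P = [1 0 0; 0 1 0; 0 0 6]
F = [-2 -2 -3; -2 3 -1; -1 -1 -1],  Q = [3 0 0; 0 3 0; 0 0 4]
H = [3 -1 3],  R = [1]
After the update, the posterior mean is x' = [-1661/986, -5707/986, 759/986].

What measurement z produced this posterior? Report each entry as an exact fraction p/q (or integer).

x̄ = F·x = [9, -4, 5]
P̄ = F·P·Fᵀ + Q = [65 16 22; 16 22 5; 22 5 12]
S = H·P̄·Hᵀ + R = [986]
K = P̄·Hᵀ·S⁻¹ = [245/986; 41/986; 97/986]
x' − x̄ = [-10535/986, -1763/986, -4171/986] = K·y
y = (KᵀK)⁻¹·Kᵀ·(x' − x̄) = [-43]
z = y + H·x̄ = [-43] + [46] = [3]

z = [3]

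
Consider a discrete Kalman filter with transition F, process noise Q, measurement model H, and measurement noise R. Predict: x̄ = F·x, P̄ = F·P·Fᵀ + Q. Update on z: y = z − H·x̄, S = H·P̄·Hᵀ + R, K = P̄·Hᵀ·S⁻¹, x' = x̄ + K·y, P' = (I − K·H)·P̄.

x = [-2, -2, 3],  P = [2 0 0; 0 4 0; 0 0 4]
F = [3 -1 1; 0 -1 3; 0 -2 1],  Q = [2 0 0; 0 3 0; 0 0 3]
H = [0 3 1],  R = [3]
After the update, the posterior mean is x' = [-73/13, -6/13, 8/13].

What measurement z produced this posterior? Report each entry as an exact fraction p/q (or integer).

x̄ = F·x = [-1, 11, 7]
P̄ = F·P·Fᵀ + Q = [28 16 12; 16 43 20; 12 20 23]
S = H·P̄·Hᵀ + R = [533]
K = P̄·Hᵀ·S⁻¹ = [60/533; 149/533; 83/533]
x' − x̄ = [-60/13, -149/13, -83/13] = K·y
y = (KᵀK)⁻¹·Kᵀ·(x' − x̄) = [-41]
z = y + H·x̄ = [-41] + [40] = [-1]

z = [-1]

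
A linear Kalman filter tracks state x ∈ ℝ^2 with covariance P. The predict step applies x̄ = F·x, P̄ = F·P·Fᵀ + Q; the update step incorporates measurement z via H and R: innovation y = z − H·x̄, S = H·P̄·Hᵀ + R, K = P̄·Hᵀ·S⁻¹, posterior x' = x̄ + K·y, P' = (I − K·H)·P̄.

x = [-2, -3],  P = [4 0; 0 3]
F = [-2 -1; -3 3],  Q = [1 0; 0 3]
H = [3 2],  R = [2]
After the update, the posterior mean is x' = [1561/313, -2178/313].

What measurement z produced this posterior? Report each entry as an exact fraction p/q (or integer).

x̄ = F·x = [7, -3]
P̄ = F·P·Fᵀ + Q = [20 15; 15 66]
S = H·P̄·Hᵀ + R = [626]
K = P̄·Hᵀ·S⁻¹ = [45/313; 177/626]
x' − x̄ = [-630/313, -1239/313] = K·y
y = (KᵀK)⁻¹·Kᵀ·(x' − x̄) = [-14]
z = y + H·x̄ = [-14] + [15] = [1]

z = [1]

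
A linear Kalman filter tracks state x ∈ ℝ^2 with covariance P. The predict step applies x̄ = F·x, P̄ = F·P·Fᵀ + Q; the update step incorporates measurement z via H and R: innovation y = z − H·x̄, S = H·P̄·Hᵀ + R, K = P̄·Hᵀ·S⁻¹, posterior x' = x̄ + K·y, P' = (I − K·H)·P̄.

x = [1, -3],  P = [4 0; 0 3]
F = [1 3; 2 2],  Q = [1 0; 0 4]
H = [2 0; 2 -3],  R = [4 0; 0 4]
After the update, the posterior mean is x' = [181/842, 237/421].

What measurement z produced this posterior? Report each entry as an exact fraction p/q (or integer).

z = [1, -1]

x̄ = F·x = [-8, -4]
P̄ = F·P·Fᵀ + Q = [32 26; 26 32]
S = H·P̄·Hᵀ + R = [132 -28; -28 108]
K = P̄·Hᵀ·S⁻¹ = [815/1684 -7/1684; 137/421 -136/421]
x' − x̄ = [6917/842, 1921/421] = K·y
y = (KᵀK)⁻¹·Kᵀ·(x' − x̄) = [17, 3]
z = y + H·x̄ = [17, 3] + [-16, -4] = [1, -1]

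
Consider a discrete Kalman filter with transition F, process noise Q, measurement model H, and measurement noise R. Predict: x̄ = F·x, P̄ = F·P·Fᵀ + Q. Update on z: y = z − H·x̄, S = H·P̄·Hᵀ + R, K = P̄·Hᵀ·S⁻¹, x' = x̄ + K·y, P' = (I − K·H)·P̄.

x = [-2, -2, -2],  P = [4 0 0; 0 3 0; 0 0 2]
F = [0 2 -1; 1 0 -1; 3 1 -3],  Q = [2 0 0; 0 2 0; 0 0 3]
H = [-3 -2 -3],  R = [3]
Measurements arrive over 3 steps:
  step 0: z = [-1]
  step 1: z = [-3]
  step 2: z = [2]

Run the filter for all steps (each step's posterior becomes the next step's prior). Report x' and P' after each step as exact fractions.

step 0: x' = [-1206/1175, 988/1175, 926/1175], P' = [11056/1175 -4338/1175 -8076/1175; -4338/1175 3624/1175 1998/1175; -8076/1175 1998/1175 6996/1175]
step 1: x' = [1334979/1048331, -263592/1048331, -464543/4193324], P' = [12429382/1048331 -4903728/1048331 -9137805/1048331; -4903728/1048331 3621570/1048331 2581632/1048331; -9137805/1048331 2581632/1048331 30727677/4193324]
step 2: x' = [-2950444519/4554599633, 601765/67979099, -193598139/9109199266], P' = [55026938617/4554599633 -324045105/67979099 -80953570713/9109199266; -324045105/67979099 237238881/67979099 343996785/135958198; -80953570713/9109199266 343996785/135958198 33962176614/4554599633]

step 0: x̄ = F·x = [-2, 0, -2]
step 0: P̄ = F·P·Fᵀ + Q = [16 2 12; 2 8 18; 12 18 60]
step 0: y = z − H·x̄ = [-13]
step 0: S = H·P̄·Hᵀ + R = [1175]
step 0: K = P̄·Hᵀ·S⁻¹ = [-88/1175; -76/1175; -252/1175]
step 0: x' = x̄ + K·y = [-1206/1175, 988/1175, 926/1175]
step 0: P' = (I − K·H)·P̄ = [11056/1175 -4338/1175 -8076/1175; -4338/1175 3624/1175 1998/1175; -8076/1175 1998/1175 6996/1175]
step 1: x̄ = F·x = [42/47, -2132/1175, -5408/1175]
step 1: P̄ = F·P·Fᵀ + Q = [634/47 96/47 498/47; 96/47 36554/1175 96276/1175; 498/47 96276/1175 276969/1175]
step 1: y = z − H·x̄ = [-20863/1175]
step 1: S = H·P̄·Hᵀ + R = [4193324/1175]
step 1: K = P̄·Hᵀ·S⁻¹ = [-22425/1048331; -92284/1048331; -1060809/4193324]
step 1: x' = x̄ + K·y = [1334979/1048331, -263592/1048331, -464543/4193324]
step 1: P' = (I − K·H)·P̄ = [12429382/1048331 -4903728/1048331 -9137805/1048331; -4903728/1048331 3621570/1048331 2581632/1048331; -9137805/1048331 2581632/1048331 30727677/4193324]
step 2: x̄ = F·x = [-1644193/4193324, 5804459/4193324, 16359009/4193324]
step 2: P̄ = F·P·Fᵀ + Q = [55753333/4193324 7396017/4193324 40834083/4193324; 7396017/4193324 161934293/4193324 430701495/4193324; 40834083/4193324 430701495/4193324 1229346417/4193324]
step 2: y = z − H·x̄ = [32070007/2096662]
step 2: S = H·P̄·Hᵀ + R = [4554599633/1048331]
step 2: K = P̄·Hᵀ·S⁻¹ = [-152277141/9109199266; -12225083/135958198; -2335972245/9109199266]
step 2: x' = x̄ + K·y = [-2950444519/4554599633, 601765/67979099, -193598139/9109199266]
step 2: P' = (I − K·H)·P̄ = [55026938617/4554599633 -324045105/67979099 -80953570713/9109199266; -324045105/67979099 237238881/67979099 343996785/135958198; -80953570713/9109199266 343996785/135958198 33962176614/4554599633]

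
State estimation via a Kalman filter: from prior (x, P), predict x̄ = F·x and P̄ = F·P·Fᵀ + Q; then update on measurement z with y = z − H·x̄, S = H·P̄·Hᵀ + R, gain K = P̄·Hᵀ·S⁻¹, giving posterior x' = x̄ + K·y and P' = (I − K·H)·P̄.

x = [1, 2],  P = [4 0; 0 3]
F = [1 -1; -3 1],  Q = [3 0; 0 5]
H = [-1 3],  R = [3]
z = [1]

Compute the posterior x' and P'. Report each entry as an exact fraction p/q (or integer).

x̄ = F·x = [-1, -1]
P̄ = F·P·Fᵀ + Q = [10 -15; -15 44]
y = z − H·x̄ = [3]
S = H·P̄·Hᵀ + R = [499]
K = P̄·Hᵀ·S⁻¹ = [-55/499; 147/499]
x' = x̄ + K·y = [-664/499, -58/499]
P' = (I − K·H)·P̄ = [1965/499 600/499; 600/499 347/499]

x' = [-664/499, -58/499]
P' = [1965/499 600/499; 600/499 347/499]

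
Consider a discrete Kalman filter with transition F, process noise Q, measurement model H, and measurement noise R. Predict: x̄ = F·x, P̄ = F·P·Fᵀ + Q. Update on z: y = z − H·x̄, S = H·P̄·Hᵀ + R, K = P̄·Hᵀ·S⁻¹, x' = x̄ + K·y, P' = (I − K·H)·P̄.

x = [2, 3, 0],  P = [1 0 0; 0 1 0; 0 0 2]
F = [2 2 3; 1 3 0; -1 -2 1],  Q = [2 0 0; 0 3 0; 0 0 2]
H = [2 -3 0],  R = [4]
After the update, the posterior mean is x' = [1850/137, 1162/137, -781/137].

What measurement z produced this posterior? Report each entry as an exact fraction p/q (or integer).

x̄ = F·x = [10, 11, -8]
P̄ = F·P·Fᵀ + Q = [28 8 0; 8 13 -7; 0 -7 9]
S = H·P̄·Hᵀ + R = [137]
K = P̄·Hᵀ·S⁻¹ = [32/137; -23/137; 21/137]
x' − x̄ = [480/137, -345/137, 315/137] = K·y
y = (KᵀK)⁻¹·Kᵀ·(x' − x̄) = [15]
z = y + H·x̄ = [15] + [-13] = [2]

z = [2]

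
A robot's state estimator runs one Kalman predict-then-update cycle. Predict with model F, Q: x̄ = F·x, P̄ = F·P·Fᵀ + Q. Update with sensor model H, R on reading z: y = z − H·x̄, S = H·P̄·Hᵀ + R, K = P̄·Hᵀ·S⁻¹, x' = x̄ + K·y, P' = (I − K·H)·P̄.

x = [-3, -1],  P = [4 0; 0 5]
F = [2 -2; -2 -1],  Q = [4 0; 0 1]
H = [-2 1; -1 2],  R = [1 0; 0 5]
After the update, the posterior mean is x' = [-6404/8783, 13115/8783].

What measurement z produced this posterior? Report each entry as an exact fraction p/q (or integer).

x̄ = F·x = [-4, 7]
P̄ = F·P·Fᵀ + Q = [40 -6; -6 22]
S = H·P̄·Hᵀ + R = [207 154; 154 157]
K = P̄·Hᵀ·S⁻¹ = [-5494/8783 2480/8783; -2362/8783 5114/8783]
x' − x̄ = [28728/8783, -48366/8783] = K·y
y = (KᵀK)⁻¹·Kᵀ·(x' − x̄) = [-12, -15]
z = y + H·x̄ = [-12, -15] + [15, 18] = [3, 3]

z = [3, 3]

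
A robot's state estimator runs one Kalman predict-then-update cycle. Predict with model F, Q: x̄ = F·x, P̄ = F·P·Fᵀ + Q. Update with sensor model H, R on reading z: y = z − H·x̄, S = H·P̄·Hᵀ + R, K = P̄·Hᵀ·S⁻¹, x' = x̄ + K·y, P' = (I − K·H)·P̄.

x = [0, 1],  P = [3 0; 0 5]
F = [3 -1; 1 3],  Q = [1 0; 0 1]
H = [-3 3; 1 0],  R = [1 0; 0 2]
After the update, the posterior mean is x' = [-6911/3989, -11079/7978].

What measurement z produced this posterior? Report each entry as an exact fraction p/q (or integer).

z = [1, -2]

x̄ = F·x = [-1, 3]
P̄ = F·P·Fᵀ + Q = [33 -6; -6 49]
S = H·P̄·Hᵀ + R = [847 -117; -117 35]
K = P̄·Hᵀ·S⁻¹ = [-117/7978 7131/7978; 5073/15956 14223/15956]
x' − x̄ = [-2922/3989, -35013/7978] = K·y
y = (KᵀK)⁻¹·Kᵀ·(x' − x̄) = [-11, -1]
z = y + H·x̄ = [-11, -1] + [12, -1] = [1, -2]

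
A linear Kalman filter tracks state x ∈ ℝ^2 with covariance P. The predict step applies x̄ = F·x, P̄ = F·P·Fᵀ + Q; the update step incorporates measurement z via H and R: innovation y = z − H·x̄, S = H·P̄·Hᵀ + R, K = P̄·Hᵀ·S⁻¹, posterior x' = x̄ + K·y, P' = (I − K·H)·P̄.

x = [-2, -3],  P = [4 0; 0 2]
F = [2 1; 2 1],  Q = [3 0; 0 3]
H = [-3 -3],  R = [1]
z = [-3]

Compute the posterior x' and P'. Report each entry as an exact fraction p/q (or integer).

x' = [344/703, 344/703]
P' = [1074/703 -1035/703; -1035/703 1074/703]

x̄ = F·x = [-7, -7]
P̄ = F·P·Fᵀ + Q = [21 18; 18 21]
y = z − H·x̄ = [-45]
S = H·P̄·Hᵀ + R = [703]
K = P̄·Hᵀ·S⁻¹ = [-117/703; -117/703]
x' = x̄ + K·y = [344/703, 344/703]
P' = (I − K·H)·P̄ = [1074/703 -1035/703; -1035/703 1074/703]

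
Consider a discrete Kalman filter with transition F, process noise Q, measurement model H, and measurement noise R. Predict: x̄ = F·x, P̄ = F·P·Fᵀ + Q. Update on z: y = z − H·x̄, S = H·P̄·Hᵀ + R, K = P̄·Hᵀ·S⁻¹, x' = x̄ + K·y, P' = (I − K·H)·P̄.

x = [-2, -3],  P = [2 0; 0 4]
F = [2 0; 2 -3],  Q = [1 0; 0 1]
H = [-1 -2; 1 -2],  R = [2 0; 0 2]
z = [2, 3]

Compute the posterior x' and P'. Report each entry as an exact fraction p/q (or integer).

x' = [-475/3108, -922/777]
P' = [1373/1554 4/777; 4/777 193/777]

x̄ = F·x = [-4, 5]
P̄ = F·P·Fᵀ + Q = [9 8; 8 45]
y = z − H·x̄ = [8, 17]
S = H·P̄·Hᵀ + R = [223 171; 171 159]
K = P̄·Hᵀ·S⁻¹ = [-463/1036 1357/3108; -65/259 -191/777]
x' = x̄ + K·y = [-475/3108, -922/777]
P' = (I − K·H)·P̄ = [1373/1554 4/777; 4/777 193/777]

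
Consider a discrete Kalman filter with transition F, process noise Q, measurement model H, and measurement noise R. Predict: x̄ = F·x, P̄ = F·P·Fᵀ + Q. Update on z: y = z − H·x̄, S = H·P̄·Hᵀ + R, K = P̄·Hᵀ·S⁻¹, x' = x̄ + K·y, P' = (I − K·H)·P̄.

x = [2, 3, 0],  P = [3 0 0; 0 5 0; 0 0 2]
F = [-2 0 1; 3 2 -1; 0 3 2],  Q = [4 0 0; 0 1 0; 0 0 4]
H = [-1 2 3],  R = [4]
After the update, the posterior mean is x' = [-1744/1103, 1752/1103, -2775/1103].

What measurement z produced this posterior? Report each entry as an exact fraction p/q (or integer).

x̄ = F·x = [-4, 12, 9]
P̄ = F·P·Fᵀ + Q = [18 -20 4; -20 50 26; 4 26 57]
S = H·P̄·Hᵀ + R = [1103]
K = P̄·Hᵀ·S⁻¹ = [-46/1103; 198/1103; 219/1103]
x' − x̄ = [2668/1103, -11484/1103, -12702/1103] = K·y
y = (KᵀK)⁻¹·Kᵀ·(x' − x̄) = [-58]
z = y + H·x̄ = [-58] + [55] = [-3]

z = [-3]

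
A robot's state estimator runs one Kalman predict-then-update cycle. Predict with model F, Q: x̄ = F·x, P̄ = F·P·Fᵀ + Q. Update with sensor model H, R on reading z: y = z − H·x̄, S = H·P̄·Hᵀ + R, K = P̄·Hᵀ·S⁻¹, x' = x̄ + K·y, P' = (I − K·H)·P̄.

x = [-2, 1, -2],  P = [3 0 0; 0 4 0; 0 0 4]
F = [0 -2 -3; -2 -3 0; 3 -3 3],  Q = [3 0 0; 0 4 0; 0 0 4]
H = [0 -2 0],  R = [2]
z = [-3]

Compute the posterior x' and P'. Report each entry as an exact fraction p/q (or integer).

x̄ = F·x = [4, 1, -15]
P̄ = F·P·Fᵀ + Q = [55 24 -12; 24 52 18; -12 18 103]
y = z − H·x̄ = [-1]
S = H·P̄·Hᵀ + R = [210]
K = P̄·Hᵀ·S⁻¹ = [-8/35; -52/105; -6/35]
x' = x̄ + K·y = [148/35, 157/105, -519/35]
P' = (I − K·H)·P̄ = [1541/35 8/35 -708/35; 8/35 52/105 6/35; -708/35 6/35 3389/35]

x' = [148/35, 157/105, -519/35]
P' = [1541/35 8/35 -708/35; 8/35 52/105 6/35; -708/35 6/35 3389/35]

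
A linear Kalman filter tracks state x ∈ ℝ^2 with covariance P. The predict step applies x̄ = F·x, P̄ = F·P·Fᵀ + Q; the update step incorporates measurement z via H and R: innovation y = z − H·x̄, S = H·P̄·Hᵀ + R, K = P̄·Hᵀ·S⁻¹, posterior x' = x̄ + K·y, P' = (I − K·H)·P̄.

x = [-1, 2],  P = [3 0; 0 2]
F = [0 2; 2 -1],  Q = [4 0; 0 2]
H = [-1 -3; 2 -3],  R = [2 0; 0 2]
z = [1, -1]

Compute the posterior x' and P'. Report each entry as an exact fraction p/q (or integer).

x̄ = F·x = [4, -4]
P̄ = F·P·Fᵀ + Q = [12 -4; -4 16]
y = z − H·x̄ = [-7, -21]
S = H·P̄·Hᵀ + R = [134 132; 132 242]
K = P̄·Hᵀ·S⁻¹ = [-108/341 1206/3751; -74/341 -424/3751]
x' = x̄ + K·y = [-2006/3751, -402/3751]
P' = (I − K·H)·P̄ = [1596/3751 260/3751; 260/3751 456/3751]

x' = [-2006/3751, -402/3751]
P' = [1596/3751 260/3751; 260/3751 456/3751]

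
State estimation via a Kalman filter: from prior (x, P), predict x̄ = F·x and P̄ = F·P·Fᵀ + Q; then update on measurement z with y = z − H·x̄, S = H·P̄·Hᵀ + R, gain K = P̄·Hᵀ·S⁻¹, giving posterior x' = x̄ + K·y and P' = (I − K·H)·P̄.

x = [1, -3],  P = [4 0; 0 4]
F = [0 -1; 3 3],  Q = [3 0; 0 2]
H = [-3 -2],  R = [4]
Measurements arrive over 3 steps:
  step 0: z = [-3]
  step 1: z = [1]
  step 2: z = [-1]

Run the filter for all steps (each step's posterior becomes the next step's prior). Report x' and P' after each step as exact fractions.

step 0: x̄ = F·x = [3, -6]
step 0: P̄ = F·P·Fᵀ + Q = [7 -12; -12 74]
step 0: y = z − H·x̄ = [-6]
step 0: S = H·P̄·Hᵀ + R = [219]
step 0: K = P̄·Hᵀ·S⁻¹ = [1/73; -112/219]
step 0: x' = x̄ + K·y = [213/73, -214/73]
step 0: P' = (I − K·H)·P̄ = [508/73 -764/73; -764/73 3662/219]
step 1: x̄ = F·x = [214/73, -3/73]
step 1: P̄ = F·P·Fᵀ + Q = [4319/219 -1370/73; -1370/73 1952/73]
step 1: y = z − H·x̄ = [709/73]
step 1: S = H·P̄·Hᵀ + R = [4617/73]
step 1: K = P̄·Hᵀ·S⁻¹ = [-1579/4617; 206/4617]
step 1: x' = x̄ + K·y = [-1801/4617, 1811/4617]
step 1: P' = (I − K·H)·P̄ = [56900/4617 -82192/4617; -82192/4617 122876/4617]
step 2: x̄ = F·x = [-1811/4617, 10/1539]
step 2: P̄ = F·P·Fᵀ + Q = [136727/4617 -40684/1539; -40684/1539 16418/513]
step 2: y = z − H·x̄ = [-370/171]
step 2: S = H·P̄·Hᵀ + R = [1545/19]
step 2: K = P̄·Hᵀ·S⁻¹ = [-6151/13905; 872/4635]
step 2: x' = x̄ + K·y = [1571/2781, -1114/2781]
step 2: P' = (I − K·H)·P̄ = [63508/4635 -273484/13905; -273484/13905 134998/4635]

step 0: x' = [213/73, -214/73], P' = [508/73 -764/73; -764/73 3662/219]
step 1: x' = [-1801/4617, 1811/4617], P' = [56900/4617 -82192/4617; -82192/4617 122876/4617]
step 2: x' = [1571/2781, -1114/2781], P' = [63508/4635 -273484/13905; -273484/13905 134998/4635]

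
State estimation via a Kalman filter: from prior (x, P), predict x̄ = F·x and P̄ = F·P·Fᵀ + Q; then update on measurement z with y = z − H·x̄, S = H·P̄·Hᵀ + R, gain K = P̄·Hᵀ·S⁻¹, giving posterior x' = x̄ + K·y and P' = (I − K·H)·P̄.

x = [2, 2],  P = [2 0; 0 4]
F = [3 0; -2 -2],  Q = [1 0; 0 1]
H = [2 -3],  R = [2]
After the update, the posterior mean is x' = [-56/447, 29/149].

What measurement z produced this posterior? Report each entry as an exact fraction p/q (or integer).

z = [-1]

x̄ = F·x = [6, -8]
P̄ = F·P·Fᵀ + Q = [19 -12; -12 25]
S = H·P̄·Hᵀ + R = [447]
K = P̄·Hᵀ·S⁻¹ = [74/447; -33/149]
x' − x̄ = [-2738/447, 1221/149] = K·y
y = (KᵀK)⁻¹·Kᵀ·(x' − x̄) = [-37]
z = y + H·x̄ = [-37] + [36] = [-1]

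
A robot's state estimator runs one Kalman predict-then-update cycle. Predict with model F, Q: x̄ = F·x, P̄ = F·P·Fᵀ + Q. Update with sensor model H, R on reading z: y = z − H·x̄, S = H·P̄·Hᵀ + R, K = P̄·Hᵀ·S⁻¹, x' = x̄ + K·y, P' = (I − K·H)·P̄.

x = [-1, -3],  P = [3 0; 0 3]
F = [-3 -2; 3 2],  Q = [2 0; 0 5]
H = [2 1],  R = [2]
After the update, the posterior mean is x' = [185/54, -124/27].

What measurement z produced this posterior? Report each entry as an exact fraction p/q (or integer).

x̄ = F·x = [9, -9]
P̄ = F·P·Fᵀ + Q = [41 -39; -39 44]
S = H·P̄·Hᵀ + R = [54]
K = P̄·Hᵀ·S⁻¹ = [43/54; -17/27]
x' − x̄ = [-301/54, 119/27] = K·y
y = (KᵀK)⁻¹·Kᵀ·(x' − x̄) = [-7]
z = y + H·x̄ = [-7] + [9] = [2]

z = [2]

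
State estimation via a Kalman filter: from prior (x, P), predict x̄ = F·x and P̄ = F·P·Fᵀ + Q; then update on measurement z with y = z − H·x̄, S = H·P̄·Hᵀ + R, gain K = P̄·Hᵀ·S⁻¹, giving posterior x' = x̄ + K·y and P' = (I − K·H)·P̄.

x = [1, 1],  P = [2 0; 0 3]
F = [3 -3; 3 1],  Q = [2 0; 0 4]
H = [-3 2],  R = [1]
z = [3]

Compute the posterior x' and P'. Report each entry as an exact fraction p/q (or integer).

x' = [615/416, 1549/416]
P' = [4423/416 6573/416; 6573/416 9871/416]

x̄ = F·x = [0, 4]
P̄ = F·P·Fᵀ + Q = [47 9; 9 25]
y = z − H·x̄ = [-5]
S = H·P̄·Hᵀ + R = [416]
K = P̄·Hᵀ·S⁻¹ = [-123/416; 23/416]
x' = x̄ + K·y = [615/416, 1549/416]
P' = (I − K·H)·P̄ = [4423/416 6573/416; 6573/416 9871/416]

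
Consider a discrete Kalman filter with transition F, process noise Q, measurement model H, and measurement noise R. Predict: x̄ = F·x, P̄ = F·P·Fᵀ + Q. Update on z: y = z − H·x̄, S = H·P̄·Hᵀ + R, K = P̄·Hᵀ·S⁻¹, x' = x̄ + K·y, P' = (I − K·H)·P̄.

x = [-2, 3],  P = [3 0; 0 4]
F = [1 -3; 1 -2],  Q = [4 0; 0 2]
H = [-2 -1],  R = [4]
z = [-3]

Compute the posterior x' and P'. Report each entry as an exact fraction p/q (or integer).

x̄ = F·x = [-11, -8]
P̄ = F·P·Fᵀ + Q = [43 27; 27 21]
y = z − H·x̄ = [-33]
S = H·P̄·Hᵀ + R = [305]
K = P̄·Hᵀ·S⁻¹ = [-113/305; -15/61]
x' = x̄ + K·y = [374/305, 7/61]
P' = (I − K·H)·P̄ = [346/305 -48/61; -48/61 156/61]

x' = [374/305, 7/61]
P' = [346/305 -48/61; -48/61 156/61]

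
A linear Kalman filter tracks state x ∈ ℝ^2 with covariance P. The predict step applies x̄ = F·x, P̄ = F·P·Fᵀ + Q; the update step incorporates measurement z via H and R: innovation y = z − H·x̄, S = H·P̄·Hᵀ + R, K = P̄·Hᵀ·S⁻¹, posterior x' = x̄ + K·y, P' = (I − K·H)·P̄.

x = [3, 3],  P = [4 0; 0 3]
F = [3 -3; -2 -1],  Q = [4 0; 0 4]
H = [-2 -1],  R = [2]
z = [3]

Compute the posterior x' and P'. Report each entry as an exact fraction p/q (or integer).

x' = [714/233, -2139/233]
P' = [1450/233 -2662/233; -2662/233 5310/233]

x̄ = F·x = [0, -9]
P̄ = F·P·Fᵀ + Q = [67 -15; -15 23]
y = z − H·x̄ = [-6]
S = H·P̄·Hᵀ + R = [233]
K = P̄·Hᵀ·S⁻¹ = [-119/233; 7/233]
x' = x̄ + K·y = [714/233, -2139/233]
P' = (I − K·H)·P̄ = [1450/233 -2662/233; -2662/233 5310/233]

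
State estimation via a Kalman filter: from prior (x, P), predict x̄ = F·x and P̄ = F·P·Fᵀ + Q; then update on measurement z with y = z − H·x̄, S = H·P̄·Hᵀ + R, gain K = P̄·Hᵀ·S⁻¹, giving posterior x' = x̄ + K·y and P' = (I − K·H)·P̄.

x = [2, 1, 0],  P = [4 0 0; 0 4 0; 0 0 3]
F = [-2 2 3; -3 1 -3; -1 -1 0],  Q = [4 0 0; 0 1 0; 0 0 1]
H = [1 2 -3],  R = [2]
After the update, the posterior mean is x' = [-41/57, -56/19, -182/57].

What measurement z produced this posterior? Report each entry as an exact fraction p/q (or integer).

x̄ = F·x = [-2, -5, -3]
P̄ = F·P·Fᵀ + Q = [63 5 0; 5 68 8; 0 8 9]
S = H·P̄·Hᵀ + R = [342]
K = P̄·Hᵀ·S⁻¹ = [73/342; 13/38; -11/342]
x' − x̄ = [73/57, 39/19, -11/57] = K·y
y = (KᵀK)⁻¹·Kᵀ·(x' − x̄) = [6]
z = y + H·x̄ = [6] + [-3] = [3]

z = [3]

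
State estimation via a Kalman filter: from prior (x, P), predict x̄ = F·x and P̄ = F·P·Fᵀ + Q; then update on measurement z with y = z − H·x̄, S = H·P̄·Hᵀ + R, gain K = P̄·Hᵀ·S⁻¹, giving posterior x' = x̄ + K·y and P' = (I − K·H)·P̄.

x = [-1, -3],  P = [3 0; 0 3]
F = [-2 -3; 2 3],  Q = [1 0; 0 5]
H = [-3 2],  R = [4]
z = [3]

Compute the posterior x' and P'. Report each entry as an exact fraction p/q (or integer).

x̄ = F·x = [11, -11]
P̄ = F·P·Fᵀ + Q = [40 -39; -39 44]
y = z − H·x̄ = [58]
S = H·P̄·Hᵀ + R = [1008]
K = P̄·Hᵀ·S⁻¹ = [-11/56; 205/1008]
x' = x̄ + K·y = [-11/28, 401/504]
P' = (I − K·H)·P̄ = [31/28 71/56; 71/56 2327/1008]

x' = [-11/28, 401/504]
P' = [31/28 71/56; 71/56 2327/1008]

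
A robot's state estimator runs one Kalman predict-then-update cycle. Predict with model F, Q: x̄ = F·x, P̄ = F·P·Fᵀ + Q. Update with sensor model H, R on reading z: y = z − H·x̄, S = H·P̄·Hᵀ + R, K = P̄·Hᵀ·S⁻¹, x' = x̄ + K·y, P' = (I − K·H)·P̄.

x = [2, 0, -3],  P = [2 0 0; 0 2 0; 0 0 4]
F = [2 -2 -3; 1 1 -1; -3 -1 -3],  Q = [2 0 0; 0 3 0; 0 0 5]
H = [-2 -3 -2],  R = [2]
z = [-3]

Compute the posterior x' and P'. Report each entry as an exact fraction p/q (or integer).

x' = [3901/977, 2025/977, -5429/977]
P' = [12758/977 -1276/977 -10644/977; -1276/977 6522/977 -8442/977; -10644/977 -8442/977 23497/977]

x̄ = F·x = [13, 5, 3]
P̄ = F·P·Fᵀ + Q = [54 12 28; 12 11 4; 28 4 61]
y = z − H·x̄ = [44]
S = H·P̄·Hᵀ + R = [977]
K = P̄·Hᵀ·S⁻¹ = [-200/977; -65/977; -190/977]
x' = x̄ + K·y = [3901/977, 2025/977, -5429/977]
P' = (I − K·H)·P̄ = [12758/977 -1276/977 -10644/977; -1276/977 6522/977 -8442/977; -10644/977 -8442/977 23497/977]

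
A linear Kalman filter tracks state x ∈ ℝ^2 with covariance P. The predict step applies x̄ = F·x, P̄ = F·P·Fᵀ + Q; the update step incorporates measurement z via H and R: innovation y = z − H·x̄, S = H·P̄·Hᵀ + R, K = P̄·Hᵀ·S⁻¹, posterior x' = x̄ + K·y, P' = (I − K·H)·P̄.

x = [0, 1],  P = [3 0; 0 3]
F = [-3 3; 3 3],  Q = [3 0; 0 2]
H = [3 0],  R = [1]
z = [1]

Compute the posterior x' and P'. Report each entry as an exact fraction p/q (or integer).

x̄ = F·x = [3, 3]
P̄ = F·P·Fᵀ + Q = [57 0; 0 56]
y = z − H·x̄ = [-8]
S = H·P̄·Hᵀ + R = [514]
K = P̄·Hᵀ·S⁻¹ = [171/514; 0]
x' = x̄ + K·y = [87/257, 3]
P' = (I − K·H)·P̄ = [57/514 0; 0 56]

x' = [87/257, 3]
P' = [57/514 0; 0 56]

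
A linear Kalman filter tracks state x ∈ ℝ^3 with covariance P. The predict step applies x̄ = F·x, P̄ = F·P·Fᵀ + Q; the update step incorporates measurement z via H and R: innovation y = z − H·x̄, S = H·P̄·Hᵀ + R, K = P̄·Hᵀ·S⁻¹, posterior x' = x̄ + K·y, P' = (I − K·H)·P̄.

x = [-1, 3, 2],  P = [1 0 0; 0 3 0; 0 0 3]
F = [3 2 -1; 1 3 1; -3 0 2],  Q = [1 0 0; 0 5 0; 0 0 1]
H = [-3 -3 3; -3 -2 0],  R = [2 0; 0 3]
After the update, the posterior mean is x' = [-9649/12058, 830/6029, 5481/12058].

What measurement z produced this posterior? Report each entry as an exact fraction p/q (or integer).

x̄ = F·x = [1, 10, 7]
P̄ = F·P·Fᵀ + Q = [25 18 -15; 18 36 3; -15 3 22]
S = H·P̄·Hᵀ + R = [1289 828; 828 588]
K = P̄·Hᵀ·S⁻¹ = [-867/6029 331/24116; 1197/6029 -5955/12058; 2307/6029 -11395/24116]
x' − x̄ = [-21707/12058, -59460/6029, -78925/12058] = K·y
y = (KᵀK)⁻¹·Kᵀ·(x' − x̄) = [15, 26]
z = y + H·x̄ = [15, 26] + [-12, -23] = [3, 3]

z = [3, 3]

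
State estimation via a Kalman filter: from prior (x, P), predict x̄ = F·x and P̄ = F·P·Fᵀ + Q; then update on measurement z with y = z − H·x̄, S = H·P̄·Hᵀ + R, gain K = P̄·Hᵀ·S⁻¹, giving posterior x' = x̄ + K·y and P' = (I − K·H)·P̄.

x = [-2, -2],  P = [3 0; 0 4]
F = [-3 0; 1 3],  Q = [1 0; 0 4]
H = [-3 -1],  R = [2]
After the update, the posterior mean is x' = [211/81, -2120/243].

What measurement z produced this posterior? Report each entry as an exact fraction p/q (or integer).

z = [1]

x̄ = F·x = [6, -8]
P̄ = F·P·Fᵀ + Q = [28 -9; -9 43]
S = H·P̄·Hᵀ + R = [243]
K = P̄·Hᵀ·S⁻¹ = [-25/81; -16/243]
x' − x̄ = [-275/81, -176/243] = K·y
y = (KᵀK)⁻¹·Kᵀ·(x' − x̄) = [11]
z = y + H·x̄ = [11] + [-10] = [1]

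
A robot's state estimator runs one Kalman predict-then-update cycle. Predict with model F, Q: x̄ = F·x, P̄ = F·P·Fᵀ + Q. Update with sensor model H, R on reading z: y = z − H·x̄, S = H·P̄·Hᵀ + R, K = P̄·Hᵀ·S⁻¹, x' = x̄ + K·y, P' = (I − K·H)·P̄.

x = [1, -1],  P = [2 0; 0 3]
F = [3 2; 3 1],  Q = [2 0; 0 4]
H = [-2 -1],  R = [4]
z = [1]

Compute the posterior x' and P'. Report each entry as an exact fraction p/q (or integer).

x' = [-17/23, 141/253]
P' = [32/23 -32/23; -32/23 996/253]

x̄ = F·x = [1, 2]
P̄ = F·P·Fᵀ + Q = [32 24; 24 25]
y = z − H·x̄ = [5]
S = H·P̄·Hᵀ + R = [253]
K = P̄·Hᵀ·S⁻¹ = [-8/23; -73/253]
x' = x̄ + K·y = [-17/23, 141/253]
P' = (I − K·H)·P̄ = [32/23 -32/23; -32/23 996/253]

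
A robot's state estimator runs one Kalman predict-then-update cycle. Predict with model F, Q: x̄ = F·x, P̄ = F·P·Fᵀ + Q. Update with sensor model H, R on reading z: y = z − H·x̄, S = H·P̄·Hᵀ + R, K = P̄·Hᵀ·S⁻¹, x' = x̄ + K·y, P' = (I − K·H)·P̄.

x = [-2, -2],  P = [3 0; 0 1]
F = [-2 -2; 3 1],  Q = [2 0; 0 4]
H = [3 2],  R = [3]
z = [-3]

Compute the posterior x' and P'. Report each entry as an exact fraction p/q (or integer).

x' = [270/53, -468/53]
P' = [758/53 -1116/53; -1116/53 1680/53]

x̄ = F·x = [8, -8]
P̄ = F·P·Fᵀ + Q = [18 -20; -20 32]
y = z − H·x̄ = [-11]
S = H·P̄·Hᵀ + R = [53]
K = P̄·Hᵀ·S⁻¹ = [14/53; 4/53]
x' = x̄ + K·y = [270/53, -468/53]
P' = (I − K·H)·P̄ = [758/53 -1116/53; -1116/53 1680/53]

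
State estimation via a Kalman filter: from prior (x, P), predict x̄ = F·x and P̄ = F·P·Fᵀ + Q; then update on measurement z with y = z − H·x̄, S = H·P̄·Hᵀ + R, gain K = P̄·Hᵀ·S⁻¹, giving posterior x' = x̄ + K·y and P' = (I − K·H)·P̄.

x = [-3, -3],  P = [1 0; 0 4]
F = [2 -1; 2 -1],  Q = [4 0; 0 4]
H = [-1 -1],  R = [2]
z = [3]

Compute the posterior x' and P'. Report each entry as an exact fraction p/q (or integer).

x̄ = F·x = [-3, -3]
P̄ = F·P·Fᵀ + Q = [12 8; 8 12]
y = z − H·x̄ = [-3]
S = H·P̄·Hᵀ + R = [42]
K = P̄·Hᵀ·S⁻¹ = [-10/21; -10/21]
x' = x̄ + K·y = [-11/7, -11/7]
P' = (I − K·H)·P̄ = [52/21 -32/21; -32/21 52/21]

x' = [-11/7, -11/7]
P' = [52/21 -32/21; -32/21 52/21]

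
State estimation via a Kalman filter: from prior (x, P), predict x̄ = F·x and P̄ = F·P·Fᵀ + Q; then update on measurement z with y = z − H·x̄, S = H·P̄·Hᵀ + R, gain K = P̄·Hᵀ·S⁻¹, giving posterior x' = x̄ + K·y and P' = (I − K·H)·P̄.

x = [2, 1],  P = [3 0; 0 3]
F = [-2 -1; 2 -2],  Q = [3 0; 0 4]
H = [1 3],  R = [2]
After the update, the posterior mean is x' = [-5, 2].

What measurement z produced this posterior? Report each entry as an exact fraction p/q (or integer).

x̄ = F·x = [-5, 2]
P̄ = F·P·Fᵀ + Q = [18 -6; -6 28]
S = H·P̄·Hᵀ + R = [236]
K = P̄·Hᵀ·S⁻¹ = [0; 39/118]
x' − x̄ = [0, 0] = K·y
y = (KᵀK)⁻¹·Kᵀ·(x' − x̄) = [0]
z = y + H·x̄ = [0] + [1] = [1]

z = [1]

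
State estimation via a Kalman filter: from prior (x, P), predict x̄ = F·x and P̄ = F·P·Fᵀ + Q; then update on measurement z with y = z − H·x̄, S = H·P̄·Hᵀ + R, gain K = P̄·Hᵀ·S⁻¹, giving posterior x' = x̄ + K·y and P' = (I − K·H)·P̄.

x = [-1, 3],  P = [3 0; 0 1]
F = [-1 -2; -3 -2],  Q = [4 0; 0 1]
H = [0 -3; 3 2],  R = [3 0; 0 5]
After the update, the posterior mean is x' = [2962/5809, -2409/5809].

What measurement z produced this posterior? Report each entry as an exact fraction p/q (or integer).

z = [2, 2]

x̄ = F·x = [-5, -3]
P̄ = F·P·Fᵀ + Q = [11 13; 13 32]
S = H·P̄·Hᵀ + R = [291 -309; -309 388]
K = P̄·Hᵀ·S⁻¹ = [1033/5809 1706/5809; -1807/5809 103/5809]
x' − x̄ = [32007/5809, 15018/5809] = K·y
y = (KᵀK)⁻¹·Kᵀ·(x' − x̄) = [-7, 23]
z = y + H·x̄ = [-7, 23] + [9, -21] = [2, 2]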